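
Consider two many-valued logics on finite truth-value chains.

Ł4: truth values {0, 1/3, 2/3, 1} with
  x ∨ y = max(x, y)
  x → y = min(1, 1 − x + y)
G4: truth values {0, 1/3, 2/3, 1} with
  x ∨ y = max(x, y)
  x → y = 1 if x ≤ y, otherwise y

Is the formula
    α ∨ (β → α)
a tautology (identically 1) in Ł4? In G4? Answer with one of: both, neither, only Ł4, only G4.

neither

In Ł4: at α = 0, β = 1/3 the value is 2/3 — not a tautology.
In G4: at α = 0, β = 1/3 the value is 0 — not a tautology.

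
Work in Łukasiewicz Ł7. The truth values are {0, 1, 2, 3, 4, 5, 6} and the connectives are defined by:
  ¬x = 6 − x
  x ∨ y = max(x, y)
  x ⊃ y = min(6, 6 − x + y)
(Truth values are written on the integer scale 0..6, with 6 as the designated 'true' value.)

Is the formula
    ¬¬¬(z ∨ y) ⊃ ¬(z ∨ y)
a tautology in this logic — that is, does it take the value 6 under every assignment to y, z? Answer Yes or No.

Yes

At y = 4, z = 4, for instance:
z ∨ y = 4 ∨ 4 = 4
¬(z ∨ y) = ¬4 = 2
¬¬(z ∨ y) = ¬2 = 4
¬¬¬(z ∨ y) = ¬4 = 2
¬¬¬(z ∨ y) ⊃ ¬(z ∨ y) = 2 ⊃ 2 = 6
and checking the remaining 48 assignments likewise gives ≥ 6 in every case.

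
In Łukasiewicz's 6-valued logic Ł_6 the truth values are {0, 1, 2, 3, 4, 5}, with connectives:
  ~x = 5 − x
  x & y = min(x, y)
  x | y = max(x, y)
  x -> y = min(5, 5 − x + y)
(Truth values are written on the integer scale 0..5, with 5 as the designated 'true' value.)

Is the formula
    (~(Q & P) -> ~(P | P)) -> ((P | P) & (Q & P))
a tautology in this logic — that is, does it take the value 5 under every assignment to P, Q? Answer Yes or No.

Counterexample: take P = 0, Q = 0.
Q & P = 0 & 0 = 0
~(Q & P) = ~0 = 5
P | P = 0 | 0 = 0
~(P | P) = ~0 = 5
~(Q & P) -> ~(P | P) = 5 -> 5 = 5
P | P = 0 | 0 = 0
Q & P = 0 & 0 = 0
(P | P) & (Q & P) = 0 & 0 = 0
(~(Q & P) -> ~(P | P)) -> ((P | P) & (Q & P)) = 5 -> 0 = 0
This gives 0 ≠ 5.

No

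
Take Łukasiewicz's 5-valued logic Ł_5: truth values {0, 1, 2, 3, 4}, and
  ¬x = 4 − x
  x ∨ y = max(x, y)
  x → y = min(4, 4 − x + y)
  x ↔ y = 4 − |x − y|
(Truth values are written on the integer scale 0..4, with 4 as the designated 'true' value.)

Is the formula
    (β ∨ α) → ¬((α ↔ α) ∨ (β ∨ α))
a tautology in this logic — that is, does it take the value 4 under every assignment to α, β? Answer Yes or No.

No

Counterexample: take α = 0, β = 1.
β ∨ α = 1 ∨ 0 = 1
α ↔ α = 0 ↔ 0 = 4
(α ↔ α) ∨ (β ∨ α) = 4 ∨ 1 = 4
¬((α ↔ α) ∨ (β ∨ α)) = ¬4 = 0
(β ∨ α) → ¬((α ↔ α) ∨ (β ∨ α)) = 1 → 0 = 3
This gives 3 ≠ 4.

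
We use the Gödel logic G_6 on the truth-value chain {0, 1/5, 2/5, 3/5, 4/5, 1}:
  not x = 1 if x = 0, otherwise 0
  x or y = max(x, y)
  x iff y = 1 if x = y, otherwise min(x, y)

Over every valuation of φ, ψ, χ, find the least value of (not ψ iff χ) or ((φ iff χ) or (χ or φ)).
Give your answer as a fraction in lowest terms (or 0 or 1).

1/5

Take φ = 0, ψ = 0, χ = 1/5:
not ψ = not 0 = 1
not ψ iff χ = 1 iff 1/5 = 1/5
φ iff χ = 0 iff 1/5 = 0
χ or φ = 1/5 or 0 = 1/5
(φ iff χ) or (χ or φ) = 0 or 1/5 = 1/5
(not ψ iff χ) or ((φ iff χ) or (χ or φ)) = 1/5 or 1/5 = 1/5
No assignment yields a value below 1/5, so this is the minimum.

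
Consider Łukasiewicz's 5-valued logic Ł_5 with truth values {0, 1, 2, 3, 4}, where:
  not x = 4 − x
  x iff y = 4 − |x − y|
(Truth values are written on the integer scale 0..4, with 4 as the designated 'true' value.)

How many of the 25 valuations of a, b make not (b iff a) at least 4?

value 4: 2 assignments (counts)
value 3: 4 assignments
value 2: 6 assignments
value 1: 8 assignments
value 0: 5 assignments
So 2 of the 25 assignments meet the threshold.

2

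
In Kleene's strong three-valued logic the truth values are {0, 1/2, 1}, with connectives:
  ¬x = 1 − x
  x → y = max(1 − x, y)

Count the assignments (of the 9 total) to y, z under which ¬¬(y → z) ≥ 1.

5

y = 0, z = 0 ↦ 1  ≥
y = 0, z = 1/2 ↦ 1  ≥
y = 0, z = 1 ↦ 1  ≥
y = 1/2, z = 0 ↦ 1/2  <
y = 1/2, z = 1/2 ↦ 1/2  <
y = 1/2, z = 1 ↦ 1  ≥
y = 1, z = 0 ↦ 0  <
y = 1, z = 1/2 ↦ 1/2  <
y = 1, z = 1 ↦ 1  ≥
So 5 of the 9 assignments meet the threshold.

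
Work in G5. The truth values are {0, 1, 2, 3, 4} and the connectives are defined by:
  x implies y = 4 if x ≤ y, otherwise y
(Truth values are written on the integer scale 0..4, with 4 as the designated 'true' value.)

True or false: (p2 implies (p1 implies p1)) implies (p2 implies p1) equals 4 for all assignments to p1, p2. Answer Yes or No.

Counterexample: take p1 = 0, p2 = 1.
p1 implies p1 = 0 implies 0 = 4
p2 implies (p1 implies p1) = 1 implies 4 = 4
p2 implies p1 = 1 implies 0 = 0
(p2 implies (p1 implies p1)) implies (p2 implies p1) = 4 implies 0 = 0
This gives 0 ≠ 4.

No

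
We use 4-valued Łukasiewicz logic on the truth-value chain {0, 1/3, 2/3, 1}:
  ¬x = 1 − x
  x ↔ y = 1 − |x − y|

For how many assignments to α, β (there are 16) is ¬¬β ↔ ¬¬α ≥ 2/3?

α = 0, β = 0 ↦ 1  ≥
α = 0, β = 1/3 ↦ 2/3  ≥
α = 0, β = 2/3 ↦ 1/3  <
α = 0, β = 1 ↦ 0  <
α = 1/3, β = 0 ↦ 2/3  ≥
α = 1/3, β = 1/3 ↦ 1  ≥
α = 1/3, β = 2/3 ↦ 2/3  ≥
α = 1/3, β = 1 ↦ 1/3  <
α = 2/3, β = 0 ↦ 1/3  <
α = 2/3, β = 1/3 ↦ 2/3  ≥
α = 2/3, β = 2/3 ↦ 1  ≥
α = 2/3, β = 1 ↦ 2/3  ≥
α = 1, β = 0 ↦ 0  <
α = 1, β = 1/3 ↦ 1/3  <
α = 1, β = 2/3 ↦ 2/3  ≥
α = 1, β = 1 ↦ 1  ≥
So 10 of the 16 assignments meet the threshold.

10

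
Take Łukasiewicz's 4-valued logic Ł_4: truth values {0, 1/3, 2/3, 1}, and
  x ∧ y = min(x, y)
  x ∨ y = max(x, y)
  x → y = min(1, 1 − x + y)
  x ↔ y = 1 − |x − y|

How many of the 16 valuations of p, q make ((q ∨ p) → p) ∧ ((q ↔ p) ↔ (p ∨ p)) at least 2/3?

8

p = 0, q = 0 ↦ 0  <
p = 0, q = 1/3 ↦ 1/3  <
p = 0, q = 2/3 ↦ 1/3  <
p = 0, q = 1 ↦ 0  <
p = 1/3, q = 0 ↦ 2/3  ≥
p = 1/3, q = 1/3 ↦ 1/3  <
p = 1/3, q = 2/3 ↦ 2/3  ≥
p = 1/3, q = 1 ↦ 1/3  <
p = 2/3, q = 0 ↦ 2/3  ≥
p = 2/3, q = 1/3 ↦ 1  ≥
p = 2/3, q = 2/3 ↦ 2/3  ≥
p = 2/3, q = 1 ↦ 2/3  ≥
p = 1, q = 0 ↦ 0  <
p = 1, q = 1/3 ↦ 1/3  <
p = 1, q = 2/3 ↦ 2/3  ≥
p = 1, q = 1 ↦ 1  ≥
So 8 of the 16 assignments meet the threshold.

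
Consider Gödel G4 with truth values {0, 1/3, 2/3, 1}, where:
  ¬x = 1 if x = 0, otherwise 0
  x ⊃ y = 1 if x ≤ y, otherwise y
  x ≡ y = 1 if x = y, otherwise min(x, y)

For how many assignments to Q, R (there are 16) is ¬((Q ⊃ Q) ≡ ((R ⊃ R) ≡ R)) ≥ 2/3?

Q = 0, R = 0 ↦ 1  ≥
Q = 0, R = 1/3 ↦ 0  <
Q = 0, R = 2/3 ↦ 0  <
Q = 0, R = 1 ↦ 0  <
Q = 1/3, R = 0 ↦ 1  ≥
Q = 1/3, R = 1/3 ↦ 0  <
Q = 1/3, R = 2/3 ↦ 0  <
Q = 1/3, R = 1 ↦ 0  <
Q = 2/3, R = 0 ↦ 1  ≥
Q = 2/3, R = 1/3 ↦ 0  <
Q = 2/3, R = 2/3 ↦ 0  <
Q = 2/3, R = 1 ↦ 0  <
Q = 1, R = 0 ↦ 1  ≥
Q = 1, R = 1/3 ↦ 0  <
Q = 1, R = 2/3 ↦ 0  <
Q = 1, R = 1 ↦ 0  <
So 4 of the 16 assignments meet the threshold.

4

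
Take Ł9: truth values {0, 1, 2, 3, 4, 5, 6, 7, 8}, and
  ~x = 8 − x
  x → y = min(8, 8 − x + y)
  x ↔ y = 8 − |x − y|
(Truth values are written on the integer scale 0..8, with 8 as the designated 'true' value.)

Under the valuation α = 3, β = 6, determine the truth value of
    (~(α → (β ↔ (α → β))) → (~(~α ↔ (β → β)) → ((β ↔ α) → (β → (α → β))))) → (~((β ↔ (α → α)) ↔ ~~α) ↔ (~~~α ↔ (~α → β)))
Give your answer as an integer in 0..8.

6

α → β = 3 → 6 = 8
β ↔ (α → β) = 6 ↔ 8 = 6
α → (β ↔ (α → β)) = 3 → 6 = 8
~(α → (β ↔ (α → β))) = ~8 = 0
~α = ~3 = 5
β → β = 6 → 6 = 8
~α ↔ (β → β) = 5 ↔ 8 = 5
~(~α ↔ (β → β)) = ~5 = 3
β ↔ α = 6 ↔ 3 = 5
α → β = 3 → 6 = 8
β → (α → β) = 6 → 8 = 8
(β ↔ α) → (β → (α → β)) = 5 → 8 = 8
~(~α ↔ (β → β)) → ((β ↔ α) → (β → (α → β))) = 3 → 8 = 8
~(α → (β ↔ (α → β))) → (~(~α ↔ (β → β)) → ((β ↔ α) → (β → (α → β)))) = 0 → 8 = 8
α → α = 3 → 3 = 8
β ↔ (α → α) = 6 ↔ 8 = 6
~α = ~3 = 5
~~α = ~5 = 3
(β ↔ (α → α)) ↔ ~~α = 6 ↔ 3 = 5
~((β ↔ (α → α)) ↔ ~~α) = ~5 = 3
~α = ~3 = 5
~~α = ~5 = 3
~~~α = ~3 = 5
~α = ~3 = 5
~α → β = 5 → 6 = 8
~~~α ↔ (~α → β) = 5 ↔ 8 = 5
~((β ↔ (α → α)) ↔ ~~α) ↔ (~~~α ↔ (~α → β)) = 3 ↔ 5 = 6
(~(α → (β ↔ (α → β))) → (~(~α ↔ (β → β)) → ((β ↔ α) → (β → (α → β))))) → (~((β ↔ (α → α)) ↔ ~~α) ↔ (~~~α ↔ (~α → β))) = 8 → 6 = 6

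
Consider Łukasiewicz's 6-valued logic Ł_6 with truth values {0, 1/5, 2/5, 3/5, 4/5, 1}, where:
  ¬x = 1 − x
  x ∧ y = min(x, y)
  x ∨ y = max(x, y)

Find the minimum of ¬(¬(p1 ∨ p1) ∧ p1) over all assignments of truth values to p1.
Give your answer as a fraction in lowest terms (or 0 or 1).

3/5

Take p1 = 2/5:
p1 ∨ p1 = 2/5 ∨ 2/5 = 2/5
¬(p1 ∨ p1) = ¬2/5 = 3/5
¬(p1 ∨ p1) ∧ p1 = 3/5 ∧ 2/5 = 2/5
¬(¬(p1 ∨ p1) ∧ p1) = ¬2/5 = 3/5
No assignment yields a value below 3/5, so this is the minimum.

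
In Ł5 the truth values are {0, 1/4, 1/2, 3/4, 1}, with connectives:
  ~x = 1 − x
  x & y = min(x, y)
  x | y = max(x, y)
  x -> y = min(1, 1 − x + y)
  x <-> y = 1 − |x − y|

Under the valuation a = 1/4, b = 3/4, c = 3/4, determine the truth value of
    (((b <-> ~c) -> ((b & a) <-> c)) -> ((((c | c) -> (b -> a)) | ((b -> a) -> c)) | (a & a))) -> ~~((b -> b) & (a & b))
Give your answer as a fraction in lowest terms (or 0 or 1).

~c = ~3/4 = 1/4
b <-> ~c = 3/4 <-> 1/4 = 1/2
b & a = 3/4 & 1/4 = 1/4
(b & a) <-> c = 1/4 <-> 3/4 = 1/2
(b <-> ~c) -> ((b & a) <-> c) = 1/2 -> 1/2 = 1
c | c = 3/4 | 3/4 = 3/4
b -> a = 3/4 -> 1/4 = 1/2
(c | c) -> (b -> a) = 3/4 -> 1/2 = 3/4
b -> a = 3/4 -> 1/4 = 1/2
(b -> a) -> c = 1/2 -> 3/4 = 1
((c | c) -> (b -> a)) | ((b -> a) -> c) = 3/4 | 1 = 1
a & a = 1/4 & 1/4 = 1/4
(((c | c) -> (b -> a)) | ((b -> a) -> c)) | (a & a) = 1 | 1/4 = 1
((b <-> ~c) -> ((b & a) <-> c)) -> ((((c | c) -> (b -> a)) | ((b -> a) -> c)) | (a & a)) = 1 -> 1 = 1
b -> b = 3/4 -> 3/4 = 1
a & b = 1/4 & 3/4 = 1/4
(b -> b) & (a & b) = 1 & 1/4 = 1/4
~((b -> b) & (a & b)) = ~1/4 = 3/4
~~((b -> b) & (a & b)) = ~3/4 = 1/4
(((b <-> ~c) -> ((b & a) <-> c)) -> ((((c | c) -> (b -> a)) | ((b -> a) -> c)) | (a & a))) -> ~~((b -> b) & (a & b)) = 1 -> 1/4 = 1/4

1/4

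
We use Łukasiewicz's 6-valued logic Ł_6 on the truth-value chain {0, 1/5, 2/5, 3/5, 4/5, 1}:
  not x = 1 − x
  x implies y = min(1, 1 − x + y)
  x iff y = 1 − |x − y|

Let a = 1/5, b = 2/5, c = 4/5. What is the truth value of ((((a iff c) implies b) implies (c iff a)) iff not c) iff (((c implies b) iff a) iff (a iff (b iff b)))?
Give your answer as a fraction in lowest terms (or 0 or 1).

a iff c = 1/5 iff 4/5 = 2/5
(a iff c) implies b = 2/5 implies 2/5 = 1
c iff a = 4/5 iff 1/5 = 2/5
((a iff c) implies b) implies (c iff a) = 1 implies 2/5 = 2/5
not c = not 4/5 = 1/5
(((a iff c) implies b) implies (c iff a)) iff not c = 2/5 iff 1/5 = 4/5
c implies b = 4/5 implies 2/5 = 3/5
(c implies b) iff a = 3/5 iff 1/5 = 3/5
b iff b = 2/5 iff 2/5 = 1
a iff (b iff b) = 1/5 iff 1 = 1/5
((c implies b) iff a) iff (a iff (b iff b)) = 3/5 iff 1/5 = 3/5
((((a iff c) implies b) implies (c iff a)) iff not c) iff (((c implies b) iff a) iff (a iff (b iff b))) = 4/5 iff 3/5 = 4/5

4/5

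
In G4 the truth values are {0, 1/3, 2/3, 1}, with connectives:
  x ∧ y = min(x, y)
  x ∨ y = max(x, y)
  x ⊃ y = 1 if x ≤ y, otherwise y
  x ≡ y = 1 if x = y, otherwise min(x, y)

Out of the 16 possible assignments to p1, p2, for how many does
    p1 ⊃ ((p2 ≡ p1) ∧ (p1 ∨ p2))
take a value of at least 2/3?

p1 = 0, p2 = 0 ↦ 1  ≥
p1 = 0, p2 = 1/3 ↦ 1  ≥
p1 = 0, p2 = 2/3 ↦ 1  ≥
p1 = 0, p2 = 1 ↦ 1  ≥
p1 = 1/3, p2 = 0 ↦ 0  <
p1 = 1/3, p2 = 1/3 ↦ 1  ≥
p1 = 1/3, p2 = 2/3 ↦ 1  ≥
p1 = 1/3, p2 = 1 ↦ 1  ≥
p1 = 2/3, p2 = 0 ↦ 0  <
p1 = 2/3, p2 = 1/3 ↦ 1/3  <
p1 = 2/3, p2 = 2/3 ↦ 1  ≥
p1 = 2/3, p2 = 1 ↦ 1  ≥
p1 = 1, p2 = 0 ↦ 0  <
p1 = 1, p2 = 1/3 ↦ 1/3  <
p1 = 1, p2 = 2/3 ↦ 2/3  ≥
p1 = 1, p2 = 1 ↦ 1  ≥
So 11 of the 16 assignments meet the threshold.

11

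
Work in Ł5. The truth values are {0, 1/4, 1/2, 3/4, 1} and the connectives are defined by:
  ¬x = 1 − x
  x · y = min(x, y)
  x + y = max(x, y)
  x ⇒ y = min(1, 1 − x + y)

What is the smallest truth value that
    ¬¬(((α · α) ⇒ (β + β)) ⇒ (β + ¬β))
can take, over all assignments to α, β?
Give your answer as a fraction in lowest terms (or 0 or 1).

Take α = 0, β = 1/2:
α · α = 0 · 0 = 0
β + β = 1/2 + 1/2 = 1/2
(α · α) ⇒ (β + β) = 0 ⇒ 1/2 = 1
¬β = ¬1/2 = 1/2
β + ¬β = 1/2 + 1/2 = 1/2
((α · α) ⇒ (β + β)) ⇒ (β + ¬β) = 1 ⇒ 1/2 = 1/2
¬(((α · α) ⇒ (β + β)) ⇒ (β + ¬β)) = ¬1/2 = 1/2
¬¬(((α · α) ⇒ (β + β)) ⇒ (β + ¬β)) = ¬1/2 = 1/2
No assignment yields a value below 1/2, so this is the minimum.

1/2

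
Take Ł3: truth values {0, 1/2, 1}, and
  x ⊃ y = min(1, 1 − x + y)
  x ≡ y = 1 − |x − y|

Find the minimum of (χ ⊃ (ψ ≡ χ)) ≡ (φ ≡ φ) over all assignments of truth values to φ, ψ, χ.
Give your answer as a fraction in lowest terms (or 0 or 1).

Take φ = 0, ψ = 0, χ = 1:
ψ ≡ χ = 0 ≡ 1 = 0
χ ⊃ (ψ ≡ χ) = 1 ⊃ 0 = 0
φ ≡ φ = 0 ≡ 0 = 1
(χ ⊃ (ψ ≡ χ)) ≡ (φ ≡ φ) = 0 ≡ 1 = 0
No assignment yields a value below 0, so this is the minimum.

0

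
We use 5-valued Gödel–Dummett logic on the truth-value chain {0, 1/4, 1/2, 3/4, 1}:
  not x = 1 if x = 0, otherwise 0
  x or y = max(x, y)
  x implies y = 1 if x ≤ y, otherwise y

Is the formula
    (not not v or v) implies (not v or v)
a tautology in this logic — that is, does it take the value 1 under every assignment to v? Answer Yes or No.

No

Counterexample: take v = 1/4.
not v = not 1/4 = 0
not not v = not 0 = 1
not not v or v = 1 or 1/4 = 1
not v = not 1/4 = 0
not v or v = 0 or 1/4 = 1/4
(not not v or v) implies (not v or v) = 1 implies 1/4 = 1/4
This gives 1/4 ≠ 1.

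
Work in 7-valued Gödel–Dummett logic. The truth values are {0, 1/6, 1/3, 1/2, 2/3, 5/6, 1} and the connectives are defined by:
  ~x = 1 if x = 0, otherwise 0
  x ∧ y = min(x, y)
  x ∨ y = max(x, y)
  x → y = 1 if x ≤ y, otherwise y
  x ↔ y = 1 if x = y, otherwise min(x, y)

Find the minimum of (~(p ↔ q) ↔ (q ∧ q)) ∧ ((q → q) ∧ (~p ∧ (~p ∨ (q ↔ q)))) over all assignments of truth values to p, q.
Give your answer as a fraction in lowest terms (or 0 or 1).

Take p = 1/6, q = 0:
p ↔ q = 1/6 ↔ 0 = 0
~(p ↔ q) = ~0 = 1
q ∧ q = 0 ∧ 0 = 0
~(p ↔ q) ↔ (q ∧ q) = 1 ↔ 0 = 0
q → q = 0 → 0 = 1
~p = ~1/6 = 0
~p = ~1/6 = 0
q ↔ q = 0 ↔ 0 = 1
~p ∨ (q ↔ q) = 0 ∨ 1 = 1
~p ∧ (~p ∨ (q ↔ q)) = 0 ∧ 1 = 0
(q → q) ∧ (~p ∧ (~p ∨ (q ↔ q))) = 1 ∧ 0 = 0
(~(p ↔ q) ↔ (q ∧ q)) ∧ ((q → q) ∧ (~p ∧ (~p ∨ (q ↔ q)))) = 0 ∧ 0 = 0
No assignment yields a value below 0, so this is the minimum.

0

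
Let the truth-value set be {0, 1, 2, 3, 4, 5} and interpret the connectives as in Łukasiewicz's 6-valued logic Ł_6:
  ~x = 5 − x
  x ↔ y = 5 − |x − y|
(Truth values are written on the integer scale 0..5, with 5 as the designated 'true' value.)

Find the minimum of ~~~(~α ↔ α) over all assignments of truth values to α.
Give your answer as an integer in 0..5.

Take α = 2:
~α = ~2 = 3
~α ↔ α = 3 ↔ 2 = 4
~(~α ↔ α) = ~4 = 1
~~(~α ↔ α) = ~1 = 4
~~~(~α ↔ α) = ~4 = 1
No assignment yields a value below 1, so this is the minimum.

1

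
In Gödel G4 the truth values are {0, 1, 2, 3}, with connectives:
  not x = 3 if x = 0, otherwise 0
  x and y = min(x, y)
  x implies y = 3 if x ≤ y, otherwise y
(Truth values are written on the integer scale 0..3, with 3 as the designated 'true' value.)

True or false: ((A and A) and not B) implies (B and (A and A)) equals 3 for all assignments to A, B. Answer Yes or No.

Counterexample: take A = 1, B = 0.
A and A = 1 and 1 = 1
not B = not 0 = 3
(A and A) and not B = 1 and 3 = 1
A and A = 1 and 1 = 1
B and (A and A) = 0 and 1 = 0
((A and A) and not B) implies (B and (A and A)) = 1 implies 0 = 0
This gives 0 ≠ 3.

No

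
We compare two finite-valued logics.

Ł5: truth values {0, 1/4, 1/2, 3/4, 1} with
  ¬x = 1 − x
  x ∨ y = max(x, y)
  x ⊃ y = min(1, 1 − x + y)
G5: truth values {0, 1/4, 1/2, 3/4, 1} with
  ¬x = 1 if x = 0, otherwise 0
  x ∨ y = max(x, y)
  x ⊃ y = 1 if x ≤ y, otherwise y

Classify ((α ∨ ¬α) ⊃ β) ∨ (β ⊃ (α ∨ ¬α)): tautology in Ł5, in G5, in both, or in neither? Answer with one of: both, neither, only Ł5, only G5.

In Ł5: every assignment gives 1 — tautology.
In G5: every assignment gives 1 — tautology.

both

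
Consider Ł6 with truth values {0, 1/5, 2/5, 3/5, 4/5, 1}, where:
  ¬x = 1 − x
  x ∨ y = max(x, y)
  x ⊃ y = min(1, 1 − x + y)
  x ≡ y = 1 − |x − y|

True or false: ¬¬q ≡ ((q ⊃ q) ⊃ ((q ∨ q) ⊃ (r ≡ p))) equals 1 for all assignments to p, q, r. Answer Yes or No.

Counterexample: take p = 0, q = 0, r = 0.
¬q = ¬0 = 1
¬¬q = ¬1 = 0
q ⊃ q = 0 ⊃ 0 = 1
q ∨ q = 0 ∨ 0 = 0
r ≡ p = 0 ≡ 0 = 1
(q ∨ q) ⊃ (r ≡ p) = 0 ⊃ 1 = 1
(q ⊃ q) ⊃ ((q ∨ q) ⊃ (r ≡ p)) = 1 ⊃ 1 = 1
¬¬q ≡ ((q ⊃ q) ⊃ ((q ∨ q) ⊃ (r ≡ p))) = 0 ≡ 1 = 0
This gives 0 ≠ 1.

No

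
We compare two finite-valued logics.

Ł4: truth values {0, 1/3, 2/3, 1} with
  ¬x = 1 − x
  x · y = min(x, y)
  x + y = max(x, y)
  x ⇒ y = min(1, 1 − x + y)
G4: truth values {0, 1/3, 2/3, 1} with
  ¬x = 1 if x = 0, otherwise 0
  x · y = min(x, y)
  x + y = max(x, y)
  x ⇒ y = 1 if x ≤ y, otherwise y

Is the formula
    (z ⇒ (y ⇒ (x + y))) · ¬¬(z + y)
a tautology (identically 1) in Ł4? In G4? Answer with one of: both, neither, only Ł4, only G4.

neither

In Ł4: at x = 0, y = 0, z = 0 the value is 0 — not a tautology.
In G4: at x = 0, y = 0, z = 0 the value is 0 — not a tautology.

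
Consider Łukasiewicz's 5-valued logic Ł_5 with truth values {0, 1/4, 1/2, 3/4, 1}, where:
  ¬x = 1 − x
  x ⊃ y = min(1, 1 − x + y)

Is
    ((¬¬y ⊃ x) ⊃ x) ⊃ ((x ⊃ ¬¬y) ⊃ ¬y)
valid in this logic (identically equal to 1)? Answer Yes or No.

Counterexample: take x = 0, y = 3/4.
¬y = ¬3/4 = 1/4
¬¬y = ¬1/4 = 3/4
¬¬y ⊃ x = 3/4 ⊃ 0 = 1/4
(¬¬y ⊃ x) ⊃ x = 1/4 ⊃ 0 = 3/4
¬y = ¬3/4 = 1/4
¬¬y = ¬1/4 = 3/4
x ⊃ ¬¬y = 0 ⊃ 3/4 = 1
¬y = ¬3/4 = 1/4
(x ⊃ ¬¬y) ⊃ ¬y = 1 ⊃ 1/4 = 1/4
((¬¬y ⊃ x) ⊃ x) ⊃ ((x ⊃ ¬¬y) ⊃ ¬y) = 3/4 ⊃ 1/4 = 1/2
This gives 1/2 ≠ 1.

No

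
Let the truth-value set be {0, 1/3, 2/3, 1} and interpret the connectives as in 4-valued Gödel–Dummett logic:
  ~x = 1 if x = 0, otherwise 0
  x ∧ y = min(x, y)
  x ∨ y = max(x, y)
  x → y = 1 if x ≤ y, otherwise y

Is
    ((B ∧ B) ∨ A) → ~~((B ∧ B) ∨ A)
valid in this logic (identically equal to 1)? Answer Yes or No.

A = 0, B = 0 ↦ 1
A = 0, B = 1/3 ↦ 1
A = 0, B = 2/3 ↦ 1
A = 0, B = 1 ↦ 1
A = 1/3, B = 0 ↦ 1
A = 1/3, B = 1/3 ↦ 1
A = 1/3, B = 2/3 ↦ 1
A = 1/3, B = 1 ↦ 1
A = 2/3, B = 0 ↦ 1
A = 2/3, B = 1/3 ↦ 1
A = 2/3, B = 2/3 ↦ 1
A = 2/3, B = 1 ↦ 1
A = 1, B = 0 ↦ 1
A = 1, B = 1/3 ↦ 1
A = 1, B = 2/3 ↦ 1
A = 1, B = 1 ↦ 1
Every assignment gives a value ≥ 1.

Yes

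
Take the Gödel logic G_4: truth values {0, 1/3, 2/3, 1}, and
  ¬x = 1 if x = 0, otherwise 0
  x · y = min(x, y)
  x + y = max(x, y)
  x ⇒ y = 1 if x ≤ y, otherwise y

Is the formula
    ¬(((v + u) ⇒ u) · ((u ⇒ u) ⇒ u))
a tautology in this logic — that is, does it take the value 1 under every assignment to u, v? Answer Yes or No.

Counterexample: take u = 1/3, v = 0.
v + u = 0 + 1/3 = 1/3
(v + u) ⇒ u = 1/3 ⇒ 1/3 = 1
u ⇒ u = 1/3 ⇒ 1/3 = 1
(u ⇒ u) ⇒ u = 1 ⇒ 1/3 = 1/3
((v + u) ⇒ u) · ((u ⇒ u) ⇒ u) = 1 · 1/3 = 1/3
¬(((v + u) ⇒ u) · ((u ⇒ u) ⇒ u)) = ¬1/3 = 0
This gives 0 ≠ 1.

No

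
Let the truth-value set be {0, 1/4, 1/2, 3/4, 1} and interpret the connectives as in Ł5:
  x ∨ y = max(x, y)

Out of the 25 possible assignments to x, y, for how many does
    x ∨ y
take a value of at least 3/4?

value 1: 9 assignments (counts)
value 3/4: 7 assignments (counts)
value 1/2: 5 assignments
value 1/4: 3 assignments
value 0: 1 assignment
So 16 of the 25 assignments meet the threshold.

16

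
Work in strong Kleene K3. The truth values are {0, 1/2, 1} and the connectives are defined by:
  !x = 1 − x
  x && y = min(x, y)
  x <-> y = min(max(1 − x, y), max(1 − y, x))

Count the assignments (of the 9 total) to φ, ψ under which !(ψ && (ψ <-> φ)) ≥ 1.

4

φ = 0, ψ = 0 ↦ 1  ≥
φ = 0, ψ = 1/2 ↦ 1/2  <
φ = 0, ψ = 1 ↦ 1  ≥
φ = 1/2, ψ = 0 ↦ 1  ≥
φ = 1/2, ψ = 1/2 ↦ 1/2  <
φ = 1/2, ψ = 1 ↦ 1/2  <
φ = 1, ψ = 0 ↦ 1  ≥
φ = 1, ψ = 1/2 ↦ 1/2  <
φ = 1, ψ = 1 ↦ 0  <
So 4 of the 9 assignments meet the threshold.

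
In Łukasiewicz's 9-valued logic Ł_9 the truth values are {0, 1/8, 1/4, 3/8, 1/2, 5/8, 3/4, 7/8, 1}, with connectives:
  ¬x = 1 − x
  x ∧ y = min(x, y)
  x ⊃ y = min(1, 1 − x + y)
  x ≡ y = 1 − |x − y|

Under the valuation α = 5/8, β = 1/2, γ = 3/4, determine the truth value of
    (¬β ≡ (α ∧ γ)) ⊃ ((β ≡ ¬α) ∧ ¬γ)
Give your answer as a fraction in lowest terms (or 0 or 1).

¬β = ¬1/2 = 1/2
α ∧ γ = 5/8 ∧ 3/4 = 5/8
¬β ≡ (α ∧ γ) = 1/2 ≡ 5/8 = 7/8
¬α = ¬5/8 = 3/8
β ≡ ¬α = 1/2 ≡ 3/8 = 7/8
¬γ = ¬3/4 = 1/4
(β ≡ ¬α) ∧ ¬γ = 7/8 ∧ 1/4 = 1/4
(¬β ≡ (α ∧ γ)) ⊃ ((β ≡ ¬α) ∧ ¬γ) = 7/8 ⊃ 1/4 = 3/8

3/8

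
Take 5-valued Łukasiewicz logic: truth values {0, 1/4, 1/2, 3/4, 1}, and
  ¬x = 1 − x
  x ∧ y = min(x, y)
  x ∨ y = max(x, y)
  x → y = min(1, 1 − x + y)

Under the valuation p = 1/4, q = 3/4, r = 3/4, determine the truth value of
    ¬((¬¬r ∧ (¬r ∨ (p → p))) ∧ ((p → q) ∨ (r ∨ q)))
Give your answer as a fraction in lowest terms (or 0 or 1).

¬r = ¬3/4 = 1/4
¬¬r = ¬1/4 = 3/4
¬r = ¬3/4 = 1/4
p → p = 1/4 → 1/4 = 1
¬r ∨ (p → p) = 1/4 ∨ 1 = 1
¬¬r ∧ (¬r ∨ (p → p)) = 3/4 ∧ 1 = 3/4
p → q = 1/4 → 3/4 = 1
r ∨ q = 3/4 ∨ 3/4 = 3/4
(p → q) ∨ (r ∨ q) = 1 ∨ 3/4 = 1
(¬¬r ∧ (¬r ∨ (p → p))) ∧ ((p → q) ∨ (r ∨ q)) = 3/4 ∧ 1 = 3/4
¬((¬¬r ∧ (¬r ∨ (p → p))) ∧ ((p → q) ∨ (r ∨ q))) = ¬3/4 = 1/4

1/4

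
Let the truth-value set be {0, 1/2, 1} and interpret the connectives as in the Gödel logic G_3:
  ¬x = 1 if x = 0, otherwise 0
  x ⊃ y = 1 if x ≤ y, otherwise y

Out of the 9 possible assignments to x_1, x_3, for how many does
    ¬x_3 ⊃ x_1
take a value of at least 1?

x_1 = 0, x_3 = 0 ↦ 0  <
x_1 = 0, x_3 = 1/2 ↦ 1  ≥
x_1 = 0, x_3 = 1 ↦ 1  ≥
x_1 = 1/2, x_3 = 0 ↦ 1/2  <
x_1 = 1/2, x_3 = 1/2 ↦ 1  ≥
x_1 = 1/2, x_3 = 1 ↦ 1  ≥
x_1 = 1, x_3 = 0 ↦ 1  ≥
x_1 = 1, x_3 = 1/2 ↦ 1  ≥
x_1 = 1, x_3 = 1 ↦ 1  ≥
So 7 of the 9 assignments meet the threshold.

7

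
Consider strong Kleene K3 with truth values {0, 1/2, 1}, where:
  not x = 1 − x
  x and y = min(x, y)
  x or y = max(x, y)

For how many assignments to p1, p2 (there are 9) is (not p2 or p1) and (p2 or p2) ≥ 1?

p1 = 0, p2 = 0 ↦ 0  <
p1 = 0, p2 = 1/2 ↦ 1/2  <
p1 = 0, p2 = 1 ↦ 0  <
p1 = 1/2, p2 = 0 ↦ 0  <
p1 = 1/2, p2 = 1/2 ↦ 1/2  <
p1 = 1/2, p2 = 1 ↦ 1/2  <
p1 = 1, p2 = 0 ↦ 0  <
p1 = 1, p2 = 1/2 ↦ 1/2  <
p1 = 1, p2 = 1 ↦ 1  ≥
So 1 of the 9 assignments meets the threshold.

1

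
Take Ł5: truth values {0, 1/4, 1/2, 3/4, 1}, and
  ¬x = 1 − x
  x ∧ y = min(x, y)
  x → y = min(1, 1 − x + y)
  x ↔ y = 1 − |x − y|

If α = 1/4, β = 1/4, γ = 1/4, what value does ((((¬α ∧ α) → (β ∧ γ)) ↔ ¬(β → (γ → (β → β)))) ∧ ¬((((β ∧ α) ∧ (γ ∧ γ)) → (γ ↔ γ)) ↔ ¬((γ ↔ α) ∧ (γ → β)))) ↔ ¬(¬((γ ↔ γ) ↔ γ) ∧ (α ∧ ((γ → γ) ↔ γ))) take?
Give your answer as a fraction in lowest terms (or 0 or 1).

¬α = ¬1/4 = 3/4
¬α ∧ α = 3/4 ∧ 1/4 = 1/4
β ∧ γ = 1/4 ∧ 1/4 = 1/4
(¬α ∧ α) → (β ∧ γ) = 1/4 → 1/4 = 1
β → β = 1/4 → 1/4 = 1
γ → (β → β) = 1/4 → 1 = 1
β → (γ → (β → β)) = 1/4 → 1 = 1
¬(β → (γ → (β → β))) = ¬1 = 0
((¬α ∧ α) → (β ∧ γ)) ↔ ¬(β → (γ → (β → β))) = 1 ↔ 0 = 0
β ∧ α = 1/4 ∧ 1/4 = 1/4
γ ∧ γ = 1/4 ∧ 1/4 = 1/4
(β ∧ α) ∧ (γ ∧ γ) = 1/4 ∧ 1/4 = 1/4
γ ↔ γ = 1/4 ↔ 1/4 = 1
((β ∧ α) ∧ (γ ∧ γ)) → (γ ↔ γ) = 1/4 → 1 = 1
γ ↔ α = 1/4 ↔ 1/4 = 1
γ → β = 1/4 → 1/4 = 1
(γ ↔ α) ∧ (γ → β) = 1 ∧ 1 = 1
¬((γ ↔ α) ∧ (γ → β)) = ¬1 = 0
(((β ∧ α) ∧ (γ ∧ γ)) → (γ ↔ γ)) ↔ ¬((γ ↔ α) ∧ (γ → β)) = 1 ↔ 0 = 0
¬((((β ∧ α) ∧ (γ ∧ γ)) → (γ ↔ γ)) ↔ ¬((γ ↔ α) ∧ (γ → β))) = ¬0 = 1
(((¬α ∧ α) → (β ∧ γ)) ↔ ¬(β → (γ → (β → β)))) ∧ ¬((((β ∧ α) ∧ (γ ∧ γ)) → (γ ↔ γ)) ↔ ¬((γ ↔ α) ∧ (γ → β))) = 0 ∧ 1 = 0
γ ↔ γ = 1/4 ↔ 1/4 = 1
(γ ↔ γ) ↔ γ = 1 ↔ 1/4 = 1/4
¬((γ ↔ γ) ↔ γ) = ¬1/4 = 3/4
γ → γ = 1/4 → 1/4 = 1
(γ → γ) ↔ γ = 1 ↔ 1/4 = 1/4
α ∧ ((γ → γ) ↔ γ) = 1/4 ∧ 1/4 = 1/4
¬((γ ↔ γ) ↔ γ) ∧ (α ∧ ((γ → γ) ↔ γ)) = 3/4 ∧ 1/4 = 1/4
¬(¬((γ ↔ γ) ↔ γ) ∧ (α ∧ ((γ → γ) ↔ γ))) = ¬1/4 = 3/4
((((¬α ∧ α) → (β ∧ γ)) ↔ ¬(β → (γ → (β → β)))) ∧ ¬((((β ∧ α) ∧ (γ ∧ γ)) → (γ ↔ γ)) ↔ ¬((γ ↔ α) ∧ (γ → β)))) ↔ ¬(¬((γ ↔ γ) ↔ γ) ∧ (α ∧ ((γ → γ) ↔ γ))) = 0 ↔ 3/4 = 1/4

1/4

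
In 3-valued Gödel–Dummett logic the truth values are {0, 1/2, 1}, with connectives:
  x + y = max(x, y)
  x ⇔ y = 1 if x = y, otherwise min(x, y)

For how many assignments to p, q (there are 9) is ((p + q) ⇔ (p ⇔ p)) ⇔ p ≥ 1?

6

p = 0, q = 0 ↦ 1  ≥
p = 0, q = 1/2 ↦ 0  <
p = 0, q = 1 ↦ 0  <
p = 1/2, q = 0 ↦ 1  ≥
p = 1/2, q = 1/2 ↦ 1  ≥
p = 1/2, q = 1 ↦ 1/2  <
p = 1, q = 0 ↦ 1  ≥
p = 1, q = 1/2 ↦ 1  ≥
p = 1, q = 1 ↦ 1  ≥
So 6 of the 9 assignments meet the threshold.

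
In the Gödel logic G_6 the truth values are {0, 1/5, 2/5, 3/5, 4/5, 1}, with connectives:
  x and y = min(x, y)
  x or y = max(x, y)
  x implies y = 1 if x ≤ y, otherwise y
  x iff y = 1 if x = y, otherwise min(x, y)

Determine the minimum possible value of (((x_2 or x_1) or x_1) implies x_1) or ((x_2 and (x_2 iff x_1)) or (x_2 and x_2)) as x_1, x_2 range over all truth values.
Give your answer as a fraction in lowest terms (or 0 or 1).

1/5

Take x_1 = 0, x_2 = 1/5:
x_2 or x_1 = 1/5 or 0 = 1/5
(x_2 or x_1) or x_1 = 1/5 or 0 = 1/5
((x_2 or x_1) or x_1) implies x_1 = 1/5 implies 0 = 0
x_2 iff x_1 = 1/5 iff 0 = 0
x_2 and (x_2 iff x_1) = 1/5 and 0 = 0
x_2 and x_2 = 1/5 and 1/5 = 1/5
(x_2 and (x_2 iff x_1)) or (x_2 and x_2) = 0 or 1/5 = 1/5
(((x_2 or x_1) or x_1) implies x_1) or ((x_2 and (x_2 iff x_1)) or (x_2 and x_2)) = 0 or 1/5 = 1/5
No assignment yields a value below 1/5, so this is the minimum.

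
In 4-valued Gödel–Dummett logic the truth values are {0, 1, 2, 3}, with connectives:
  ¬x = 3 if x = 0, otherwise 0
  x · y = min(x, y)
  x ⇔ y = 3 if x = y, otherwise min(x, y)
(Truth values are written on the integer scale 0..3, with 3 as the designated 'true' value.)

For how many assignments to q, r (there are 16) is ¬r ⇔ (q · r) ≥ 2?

3

q = 0, r = 0 ↦ 0  <
q = 0, r = 1 ↦ 3  ≥
q = 0, r = 2 ↦ 3  ≥
q = 0, r = 3 ↦ 3  ≥
q = 1, r = 0 ↦ 0  <
q = 1, r = 1 ↦ 0  <
q = 1, r = 2 ↦ 0  <
q = 1, r = 3 ↦ 0  <
q = 2, r = 0 ↦ 0  <
q = 2, r = 1 ↦ 0  <
q = 2, r = 2 ↦ 0  <
q = 2, r = 3 ↦ 0  <
q = 3, r = 0 ↦ 0  <
q = 3, r = 1 ↦ 0  <
q = 3, r = 2 ↦ 0  <
q = 3, r = 3 ↦ 0  <
So 3 of the 16 assignments meet the threshold.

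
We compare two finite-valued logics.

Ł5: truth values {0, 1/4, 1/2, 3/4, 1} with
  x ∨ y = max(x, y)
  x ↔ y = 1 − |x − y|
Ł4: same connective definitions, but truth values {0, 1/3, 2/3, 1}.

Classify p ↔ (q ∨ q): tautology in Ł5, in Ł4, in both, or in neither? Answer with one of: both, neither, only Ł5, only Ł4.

neither

In Ł5: at p = 0, q = 1/4 the value is 3/4 — not a tautology.
In Ł4: at p = 0, q = 1/3 the value is 2/3 — not a tautology.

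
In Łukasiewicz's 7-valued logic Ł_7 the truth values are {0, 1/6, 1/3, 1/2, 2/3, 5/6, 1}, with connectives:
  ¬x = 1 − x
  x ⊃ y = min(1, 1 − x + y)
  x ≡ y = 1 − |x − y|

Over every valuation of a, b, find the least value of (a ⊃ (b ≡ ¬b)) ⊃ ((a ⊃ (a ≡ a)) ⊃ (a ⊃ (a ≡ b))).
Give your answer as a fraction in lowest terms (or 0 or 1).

Take a = 1, b = 1/2:
¬b = ¬1/2 = 1/2
b ≡ ¬b = 1/2 ≡ 1/2 = 1
a ⊃ (b ≡ ¬b) = 1 ⊃ 1 = 1
a ≡ a = 1 ≡ 1 = 1
a ⊃ (a ≡ a) = 1 ⊃ 1 = 1
a ≡ b = 1 ≡ 1/2 = 1/2
a ⊃ (a ≡ b) = 1 ⊃ 1/2 = 1/2
(a ⊃ (a ≡ a)) ⊃ (a ⊃ (a ≡ b)) = 1 ⊃ 1/2 = 1/2
(a ⊃ (b ≡ ¬b)) ⊃ ((a ⊃ (a ≡ a)) ⊃ (a ⊃ (a ≡ b))) = 1 ⊃ 1/2 = 1/2
No assignment yields a value below 1/2, so this is the minimum.

1/2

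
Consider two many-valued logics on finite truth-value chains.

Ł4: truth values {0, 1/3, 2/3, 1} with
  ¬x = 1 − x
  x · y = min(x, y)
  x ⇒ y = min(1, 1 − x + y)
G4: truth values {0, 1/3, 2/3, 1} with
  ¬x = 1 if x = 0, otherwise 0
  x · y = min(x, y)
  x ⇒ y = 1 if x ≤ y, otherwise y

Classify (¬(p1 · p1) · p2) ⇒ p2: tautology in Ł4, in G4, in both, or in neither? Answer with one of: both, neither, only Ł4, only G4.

both

In Ł4: every assignment gives 1 — tautology.
In G4: every assignment gives 1 — tautology.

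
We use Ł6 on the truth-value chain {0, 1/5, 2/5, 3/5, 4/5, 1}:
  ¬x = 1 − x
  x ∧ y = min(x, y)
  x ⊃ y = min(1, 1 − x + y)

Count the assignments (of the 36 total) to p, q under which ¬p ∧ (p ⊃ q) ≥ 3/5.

value 1: 6 assignments (counts)
value 4/5: 6 assignments (counts)
value 3/5: 6 assignments (counts)
value 2/5: 6 assignments
value 1/5: 6 assignments
value 0: 6 assignments
So 18 of the 36 assignments meet the threshold.

18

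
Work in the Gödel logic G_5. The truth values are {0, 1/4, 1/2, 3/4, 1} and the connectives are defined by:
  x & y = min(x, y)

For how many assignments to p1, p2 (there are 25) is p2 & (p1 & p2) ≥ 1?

1

value 1: 1 assignment (counts)
value 3/4: 3 assignments
value 1/2: 5 assignments
value 1/4: 7 assignments
value 0: 9 assignments
So 1 of the 25 assignments meets the threshold.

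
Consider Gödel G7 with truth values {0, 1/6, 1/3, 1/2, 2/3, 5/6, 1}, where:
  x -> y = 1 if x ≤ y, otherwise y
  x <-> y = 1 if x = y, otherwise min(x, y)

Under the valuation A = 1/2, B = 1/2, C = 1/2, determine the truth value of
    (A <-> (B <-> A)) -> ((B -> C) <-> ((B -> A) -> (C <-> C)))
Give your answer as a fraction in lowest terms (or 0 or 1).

1

B <-> A = 1/2 <-> 1/2 = 1
A <-> (B <-> A) = 1/2 <-> 1 = 1/2
B -> C = 1/2 -> 1/2 = 1
B -> A = 1/2 -> 1/2 = 1
C <-> C = 1/2 <-> 1/2 = 1
(B -> A) -> (C <-> C) = 1 -> 1 = 1
(B -> C) <-> ((B -> A) -> (C <-> C)) = 1 <-> 1 = 1
(A <-> (B <-> A)) -> ((B -> C) <-> ((B -> A) -> (C <-> C))) = 1/2 -> 1 = 1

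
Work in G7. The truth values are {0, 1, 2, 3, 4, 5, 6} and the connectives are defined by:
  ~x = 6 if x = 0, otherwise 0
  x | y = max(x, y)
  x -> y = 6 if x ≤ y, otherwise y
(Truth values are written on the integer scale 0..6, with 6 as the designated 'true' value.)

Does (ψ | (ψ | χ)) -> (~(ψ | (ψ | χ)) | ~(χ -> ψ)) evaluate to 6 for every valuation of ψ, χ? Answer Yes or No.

No

Counterexample: take ψ = 1, χ = 0.
ψ | χ = 1 | 0 = 1
ψ | (ψ | χ) = 1 | 1 = 1
ψ | χ = 1 | 0 = 1
ψ | (ψ | χ) = 1 | 1 = 1
~(ψ | (ψ | χ)) = ~1 = 0
χ -> ψ = 0 -> 1 = 6
~(χ -> ψ) = ~6 = 0
~(ψ | (ψ | χ)) | ~(χ -> ψ) = 0 | 0 = 0
(ψ | (ψ | χ)) -> (~(ψ | (ψ | χ)) | ~(χ -> ψ)) = 1 -> 0 = 0
This gives 0 ≠ 6.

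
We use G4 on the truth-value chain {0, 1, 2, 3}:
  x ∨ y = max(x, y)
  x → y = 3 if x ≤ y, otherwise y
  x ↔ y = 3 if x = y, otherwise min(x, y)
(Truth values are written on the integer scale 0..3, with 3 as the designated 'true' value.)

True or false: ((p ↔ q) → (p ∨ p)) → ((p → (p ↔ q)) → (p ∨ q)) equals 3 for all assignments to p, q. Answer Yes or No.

Counterexample: take p = 0, q = 1.
p ↔ q = 0 ↔ 1 = 0
p ∨ p = 0 ∨ 0 = 0
(p ↔ q) → (p ∨ p) = 0 → 0 = 3
p ↔ q = 0 ↔ 1 = 0
p → (p ↔ q) = 0 → 0 = 3
p ∨ q = 0 ∨ 1 = 1
(p → (p ↔ q)) → (p ∨ q) = 3 → 1 = 1
((p ↔ q) → (p ∨ p)) → ((p → (p ↔ q)) → (p ∨ q)) = 3 → 1 = 1
This gives 1 ≠ 3.

No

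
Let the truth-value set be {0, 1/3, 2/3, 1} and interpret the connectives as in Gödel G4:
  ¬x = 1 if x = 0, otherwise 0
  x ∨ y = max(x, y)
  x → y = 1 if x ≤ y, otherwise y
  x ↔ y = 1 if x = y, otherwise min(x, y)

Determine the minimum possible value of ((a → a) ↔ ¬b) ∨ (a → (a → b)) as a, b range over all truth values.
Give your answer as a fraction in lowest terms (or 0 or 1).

1/3

Take a = 2/3, b = 1/3:
a → a = 2/3 → 2/3 = 1
¬b = ¬1/3 = 0
(a → a) ↔ ¬b = 1 ↔ 0 = 0
a → b = 2/3 → 1/3 = 1/3
a → (a → b) = 2/3 → 1/3 = 1/3
((a → a) ↔ ¬b) ∨ (a → (a → b)) = 0 ∨ 1/3 = 1/3
No assignment yields a value below 1/3, so this is the minimum.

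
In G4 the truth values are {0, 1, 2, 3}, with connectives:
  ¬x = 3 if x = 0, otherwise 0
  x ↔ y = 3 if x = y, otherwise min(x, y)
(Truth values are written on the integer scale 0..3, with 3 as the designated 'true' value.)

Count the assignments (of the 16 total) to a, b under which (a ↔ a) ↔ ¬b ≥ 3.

a = 0, b = 0 ↦ 3  ≥
a = 0, b = 1 ↦ 0  <
a = 0, b = 2 ↦ 0  <
a = 0, b = 3 ↦ 0  <
a = 1, b = 0 ↦ 3  ≥
a = 1, b = 1 ↦ 0  <
a = 1, b = 2 ↦ 0  <
a = 1, b = 3 ↦ 0  <
a = 2, b = 0 ↦ 3  ≥
a = 2, b = 1 ↦ 0  <
a = 2, b = 2 ↦ 0  <
a = 2, b = 3 ↦ 0  <
a = 3, b = 0 ↦ 3  ≥
a = 3, b = 1 ↦ 0  <
a = 3, b = 2 ↦ 0  <
a = 3, b = 3 ↦ 0  <
So 4 of the 16 assignments meet the threshold.

4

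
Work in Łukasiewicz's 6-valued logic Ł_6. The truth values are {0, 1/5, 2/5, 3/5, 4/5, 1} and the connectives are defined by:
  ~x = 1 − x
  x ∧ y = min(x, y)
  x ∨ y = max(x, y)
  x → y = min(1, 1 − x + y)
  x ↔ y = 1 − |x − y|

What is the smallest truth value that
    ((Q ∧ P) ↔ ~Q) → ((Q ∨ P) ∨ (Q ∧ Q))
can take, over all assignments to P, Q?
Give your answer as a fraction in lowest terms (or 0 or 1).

Take P = 2/5, Q = 2/5:
Q ∧ P = 2/5 ∧ 2/5 = 2/5
~Q = ~2/5 = 3/5
(Q ∧ P) ↔ ~Q = 2/5 ↔ 3/5 = 4/5
Q ∨ P = 2/5 ∨ 2/5 = 2/5
Q ∧ Q = 2/5 ∧ 2/5 = 2/5
(Q ∨ P) ∨ (Q ∧ Q) = 2/5 ∨ 2/5 = 2/5
((Q ∧ P) ↔ ~Q) → ((Q ∨ P) ∨ (Q ∧ Q)) = 4/5 → 2/5 = 3/5
No assignment yields a value below 3/5, so this is the minimum.

3/5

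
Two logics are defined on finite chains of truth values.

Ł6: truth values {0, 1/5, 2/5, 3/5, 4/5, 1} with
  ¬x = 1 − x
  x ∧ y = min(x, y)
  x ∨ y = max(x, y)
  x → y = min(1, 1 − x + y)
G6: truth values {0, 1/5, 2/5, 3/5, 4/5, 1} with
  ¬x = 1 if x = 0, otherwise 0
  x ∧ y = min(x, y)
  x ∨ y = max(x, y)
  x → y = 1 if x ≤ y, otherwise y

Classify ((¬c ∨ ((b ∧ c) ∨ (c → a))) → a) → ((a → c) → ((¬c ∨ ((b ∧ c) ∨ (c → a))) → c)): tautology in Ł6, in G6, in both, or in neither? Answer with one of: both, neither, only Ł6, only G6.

both

In Ł6: every assignment gives 1 — tautology.
In G6: every assignment gives 1 — tautology.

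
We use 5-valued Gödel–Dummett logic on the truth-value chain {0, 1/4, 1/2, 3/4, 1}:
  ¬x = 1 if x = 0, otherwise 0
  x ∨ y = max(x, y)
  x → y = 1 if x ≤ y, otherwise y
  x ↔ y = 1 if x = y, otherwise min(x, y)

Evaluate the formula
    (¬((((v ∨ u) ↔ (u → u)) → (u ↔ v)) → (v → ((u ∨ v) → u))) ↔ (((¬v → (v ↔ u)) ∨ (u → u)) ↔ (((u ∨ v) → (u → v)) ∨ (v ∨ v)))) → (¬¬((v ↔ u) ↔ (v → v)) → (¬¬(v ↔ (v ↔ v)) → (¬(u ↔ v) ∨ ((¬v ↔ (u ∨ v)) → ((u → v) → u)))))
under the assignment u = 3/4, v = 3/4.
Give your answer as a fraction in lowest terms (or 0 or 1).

v ∨ u = 3/4 ∨ 3/4 = 3/4
u → u = 3/4 → 3/4 = 1
(v ∨ u) ↔ (u → u) = 3/4 ↔ 1 = 3/4
u ↔ v = 3/4 ↔ 3/4 = 1
((v ∨ u) ↔ (u → u)) → (u ↔ v) = 3/4 → 1 = 1
u ∨ v = 3/4 ∨ 3/4 = 3/4
(u ∨ v) → u = 3/4 → 3/4 = 1
v → ((u ∨ v) → u) = 3/4 → 1 = 1
(((v ∨ u) ↔ (u → u)) → (u ↔ v)) → (v → ((u ∨ v) → u)) = 1 → 1 = 1
¬((((v ∨ u) ↔ (u → u)) → (u ↔ v)) → (v → ((u ∨ v) → u))) = ¬1 = 0
¬v = ¬3/4 = 0
v ↔ u = 3/4 ↔ 3/4 = 1
¬v → (v ↔ u) = 0 → 1 = 1
u → u = 3/4 → 3/4 = 1
(¬v → (v ↔ u)) ∨ (u → u) = 1 ∨ 1 = 1
u ∨ v = 3/4 ∨ 3/4 = 3/4
u → v = 3/4 → 3/4 = 1
(u ∨ v) → (u → v) = 3/4 → 1 = 1
v ∨ v = 3/4 ∨ 3/4 = 3/4
((u ∨ v) → (u → v)) ∨ (v ∨ v) = 1 ∨ 3/4 = 1
((¬v → (v ↔ u)) ∨ (u → u)) ↔ (((u ∨ v) → (u → v)) ∨ (v ∨ v)) = 1 ↔ 1 = 1
¬((((v ∨ u) ↔ (u → u)) → (u ↔ v)) → (v → ((u ∨ v) → u))) ↔ (((¬v → (v ↔ u)) ∨ (u → u)) ↔ (((u ∨ v) → (u → v)) ∨ (v ∨ v))) = 0 ↔ 1 = 0
v ↔ u = 3/4 ↔ 3/4 = 1
v → v = 3/4 → 3/4 = 1
(v ↔ u) ↔ (v → v) = 1 ↔ 1 = 1
¬((v ↔ u) ↔ (v → v)) = ¬1 = 0
¬¬((v ↔ u) ↔ (v → v)) = ¬0 = 1
v ↔ v = 3/4 ↔ 3/4 = 1
v ↔ (v ↔ v) = 3/4 ↔ 1 = 3/4
¬(v ↔ (v ↔ v)) = ¬3/4 = 0
¬¬(v ↔ (v ↔ v)) = ¬0 = 1
u ↔ v = 3/4 ↔ 3/4 = 1
¬(u ↔ v) = ¬1 = 0
¬v = ¬3/4 = 0
u ∨ v = 3/4 ∨ 3/4 = 3/4
¬v ↔ (u ∨ v) = 0 ↔ 3/4 = 0
u → v = 3/4 → 3/4 = 1
(u → v) → u = 1 → 3/4 = 3/4
(¬v ↔ (u ∨ v)) → ((u → v) → u) = 0 → 3/4 = 1
¬(u ↔ v) ∨ ((¬v ↔ (u ∨ v)) → ((u → v) → u)) = 0 ∨ 1 = 1
¬¬(v ↔ (v ↔ v)) → (¬(u ↔ v) ∨ ((¬v ↔ (u ∨ v)) → ((u → v) → u))) = 1 → 1 = 1
¬¬((v ↔ u) ↔ (v → v)) → (¬¬(v ↔ (v ↔ v)) → (¬(u ↔ v) ∨ ((¬v ↔ (u ∨ v)) → ((u → v) → u)))) = 1 → 1 = 1
(¬((((v ∨ u) ↔ (u → u)) → (u ↔ v)) → (v → ((u ∨ v) → u))) ↔ (((¬v → (v ↔ u)) ∨ (u → u)) ↔ (((u ∨ v) → (u → v)) ∨ (v ∨ v)))) → (¬¬((v ↔ u) ↔ (v → v)) → (¬¬(v ↔ (v ↔ v)) → (¬(u ↔ v) ∨ ((¬v ↔ (u ∨ v)) → ((u → v) → u))))) = 0 → 1 = 1

1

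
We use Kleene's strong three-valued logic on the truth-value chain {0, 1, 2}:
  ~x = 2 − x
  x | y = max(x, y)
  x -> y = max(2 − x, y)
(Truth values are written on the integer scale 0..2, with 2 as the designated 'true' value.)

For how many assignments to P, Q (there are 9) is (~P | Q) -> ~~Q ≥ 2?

4

P = 0, Q = 0 ↦ 0  <
P = 0, Q = 1 ↦ 1  <
P = 0, Q = 2 ↦ 2  ≥
P = 1, Q = 0 ↦ 1  <
P = 1, Q = 1 ↦ 1  <
P = 1, Q = 2 ↦ 2  ≥
P = 2, Q = 0 ↦ 2  ≥
P = 2, Q = 1 ↦ 1  <
P = 2, Q = 2 ↦ 2  ≥
So 4 of the 9 assignments meet the threshold.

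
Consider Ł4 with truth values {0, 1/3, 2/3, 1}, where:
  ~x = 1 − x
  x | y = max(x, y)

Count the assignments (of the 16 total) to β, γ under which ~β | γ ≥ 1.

7

β = 0, γ = 0 ↦ 1  ≥
β = 0, γ = 1/3 ↦ 1  ≥
β = 0, γ = 2/3 ↦ 1  ≥
β = 0, γ = 1 ↦ 1  ≥
β = 1/3, γ = 0 ↦ 2/3  <
β = 1/3, γ = 1/3 ↦ 2/3  <
β = 1/3, γ = 2/3 ↦ 2/3  <
β = 1/3, γ = 1 ↦ 1  ≥
β = 2/3, γ = 0 ↦ 1/3  <
β = 2/3, γ = 1/3 ↦ 1/3  <
β = 2/3, γ = 2/3 ↦ 2/3  <
β = 2/3, γ = 1 ↦ 1  ≥
β = 1, γ = 0 ↦ 0  <
β = 1, γ = 1/3 ↦ 1/3  <
β = 1, γ = 2/3 ↦ 2/3  <
β = 1, γ = 1 ↦ 1  ≥
So 7 of the 16 assignments meet the threshold.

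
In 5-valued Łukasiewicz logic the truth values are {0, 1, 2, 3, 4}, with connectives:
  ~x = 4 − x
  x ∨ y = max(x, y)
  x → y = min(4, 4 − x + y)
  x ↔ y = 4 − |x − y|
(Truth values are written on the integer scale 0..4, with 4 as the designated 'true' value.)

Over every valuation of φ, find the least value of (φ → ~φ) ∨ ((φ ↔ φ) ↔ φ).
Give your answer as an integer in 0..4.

3

Take φ = 3:
~φ = ~3 = 1
φ → ~φ = 3 → 1 = 2
φ ↔ φ = 3 ↔ 3 = 4
(φ ↔ φ) ↔ φ = 4 ↔ 3 = 3
(φ → ~φ) ∨ ((φ ↔ φ) ↔ φ) = 2 ∨ 3 = 3
No assignment yields a value below 3, so this is the minimum.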